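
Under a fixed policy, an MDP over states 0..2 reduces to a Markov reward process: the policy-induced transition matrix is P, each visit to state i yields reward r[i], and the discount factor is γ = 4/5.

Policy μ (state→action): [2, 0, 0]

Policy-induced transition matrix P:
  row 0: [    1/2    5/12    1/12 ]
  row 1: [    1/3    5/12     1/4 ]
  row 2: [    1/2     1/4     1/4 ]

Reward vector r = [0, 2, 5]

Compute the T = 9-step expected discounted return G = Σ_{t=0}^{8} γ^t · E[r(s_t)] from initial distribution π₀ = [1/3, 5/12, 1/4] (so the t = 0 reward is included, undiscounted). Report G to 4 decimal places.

t=0: π = [0.3333, 0.4167, 0.2500], E[r] = 2.0833, γ^t·E[r] = 2.083333, running G = 2.083333
t=1: π = [0.4306, 0.3750, 0.1944], E[r] = 1.7222, γ^t·E[r] = 1.377778, running G = 3.461111
t=2: π = [0.4375, 0.3843, 0.1782], E[r] = 1.6597, γ^t·E[r] = 1.062222, running G = 4.523333
t=3: π = [0.4360, 0.3870, 0.1771], E[r] = 1.6593, γ^t·E[r] = 0.849580, running G = 5.372914
t=4: π = [0.4355, 0.3872, 0.1773], E[r] = 1.6610, γ^t·E[r] = 0.680349, running G = 6.053263
t=5: π = [0.4355, 0.3871, 0.1774], E[r] = 1.6613, γ^t·E[r] = 0.544374, running G = 6.597637
t=6: π = [0.4355, 0.3871, 0.1774], E[r] = 1.6613, γ^t·E[r] = 0.435500, running G = 7.033136
t=7: π = [0.4355, 0.3871, 0.1774], E[r] = 1.6613, γ^t·E[r] = 0.348398, running G = 7.381534
t=8: π = [0.4355, 0.3871, 0.1774], E[r] = 1.6613, γ^t·E[r] = 0.278718, running G = 7.660253

G = 7.6603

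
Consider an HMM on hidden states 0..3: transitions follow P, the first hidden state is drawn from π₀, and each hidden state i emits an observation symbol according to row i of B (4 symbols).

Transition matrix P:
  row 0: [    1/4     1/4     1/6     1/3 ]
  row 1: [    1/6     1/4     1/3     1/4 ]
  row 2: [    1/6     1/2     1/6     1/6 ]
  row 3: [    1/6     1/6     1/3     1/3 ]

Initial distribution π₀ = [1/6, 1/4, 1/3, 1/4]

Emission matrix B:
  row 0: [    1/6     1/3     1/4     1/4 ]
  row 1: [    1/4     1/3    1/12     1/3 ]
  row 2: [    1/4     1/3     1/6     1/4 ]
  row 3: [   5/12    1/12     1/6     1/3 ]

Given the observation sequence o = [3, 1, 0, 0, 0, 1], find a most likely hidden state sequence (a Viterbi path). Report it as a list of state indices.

path = [2, 1, 3, 3, 3, 2]

t=0: δ = [4.167e-02, 8.333e-02, 8.333e-02, 8.333e-02]  (obs o_0=3)
t=1: δ = [4.630e-03, 1.389e-02, 9.259e-03, 2.315e-03]  ψ = [1, 2, 1, 3]  (obs o_1=1)
t=2: δ = [3.858e-04, 1.157e-03, 1.157e-03, 1.447e-03]  ψ = [1, 2, 1, 1]  (obs o_2=0)
t=3: δ = [4.019e-05, 1.447e-04, 1.206e-04, 2.009e-04]  ψ = [3, 2, 3, 3]  (obs o_3=0)
t=4: δ = [5.582e-06, 1.507e-05, 1.674e-05, 2.791e-05]  ψ = [3, 2, 3, 3]  (obs o_4=0)
t=5: δ = [1.550e-06, 2.791e-06, 3.101e-06, 7.752e-07]  ψ = [3, 2, 3, 3]  (obs o_5=1)
backtrack: best end state = 2; path = [2, 1, 3, 3, 3, 2]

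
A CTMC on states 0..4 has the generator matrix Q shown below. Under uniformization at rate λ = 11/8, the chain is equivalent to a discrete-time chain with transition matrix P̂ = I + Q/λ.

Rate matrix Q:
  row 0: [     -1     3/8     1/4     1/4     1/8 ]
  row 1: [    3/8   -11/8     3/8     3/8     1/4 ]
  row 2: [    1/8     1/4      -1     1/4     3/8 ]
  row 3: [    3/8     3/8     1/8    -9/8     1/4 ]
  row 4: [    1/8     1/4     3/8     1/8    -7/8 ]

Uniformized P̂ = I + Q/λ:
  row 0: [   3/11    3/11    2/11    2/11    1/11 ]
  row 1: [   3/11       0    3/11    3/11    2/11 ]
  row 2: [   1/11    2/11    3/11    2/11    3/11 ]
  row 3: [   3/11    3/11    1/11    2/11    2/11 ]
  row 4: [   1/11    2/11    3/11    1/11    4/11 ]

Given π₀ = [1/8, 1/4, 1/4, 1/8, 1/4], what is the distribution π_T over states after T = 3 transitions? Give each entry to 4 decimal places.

t=0: π = [0.1250, 0.2500, 0.2500, 0.1250, 0.2500]
t=1: π = [0.1818, 0.1591, 0.2386, 0.1818, 0.2386]
t=2: π = [0.1860, 0.1860, 0.2231, 0.1746, 0.2304]
t=3: π = [0.1903, 0.1808, 0.2241, 0.1778, 0.2271]

π = [0.1903, 0.1808, 0.2241, 0.1778, 0.2271]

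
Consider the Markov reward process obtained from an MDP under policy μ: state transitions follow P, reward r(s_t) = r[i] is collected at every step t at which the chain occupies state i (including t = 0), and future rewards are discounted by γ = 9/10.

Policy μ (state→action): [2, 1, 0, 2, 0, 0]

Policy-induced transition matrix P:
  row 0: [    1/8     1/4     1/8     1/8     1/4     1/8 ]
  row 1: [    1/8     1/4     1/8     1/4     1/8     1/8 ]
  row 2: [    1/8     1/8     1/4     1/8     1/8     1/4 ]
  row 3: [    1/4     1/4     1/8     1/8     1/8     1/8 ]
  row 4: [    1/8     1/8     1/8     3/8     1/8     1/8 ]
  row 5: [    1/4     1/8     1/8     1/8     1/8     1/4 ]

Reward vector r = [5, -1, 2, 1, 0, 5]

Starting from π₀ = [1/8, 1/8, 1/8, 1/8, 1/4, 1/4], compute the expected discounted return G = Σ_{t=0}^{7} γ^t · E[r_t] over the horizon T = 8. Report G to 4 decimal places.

t=0: π = [0.1250, 0.1250, 0.1250, 0.1250, 0.2500, 0.2500], E[r] = 2.1250, γ^t·E[r] = 2.125000, running G = 2.125000
t=1: π = [0.1719, 0.1719, 0.1406, 0.2031, 0.1406, 0.1719], E[r] = 2.0313, γ^t·E[r] = 1.828125, running G = 3.953125
t=2: π = [0.1719, 0.1934, 0.1426, 0.1816, 0.1465, 0.1641], E[r] = 1.9531, γ^t·E[r] = 1.582031, running G = 5.535156
t=3: π = [0.1682, 0.1934, 0.1428, 0.1858, 0.1465, 0.1633], E[r] = 1.9358, γ^t·E[r] = 1.411192, running G = 6.946348
t=4: π = [0.1686, 0.1934, 0.1429, 0.1858, 0.1460, 0.1633], E[r] = 1.9376, γ^t·E[r] = 1.271274, running G = 8.217622
t=5: π = [0.1686, 0.1935, 0.1429, 0.1857, 0.1461, 0.1633], E[r] = 1.9374, γ^t·E[r] = 1.144018, running G = 9.361640
t=6: π = [0.1686, 0.1935, 0.1429, 0.1857, 0.1461, 0.1633], E[r] = 1.9374, γ^t·E[r] = 1.029595, running G = 10.391235
t=7: π = [0.1686, 0.1935, 0.1429, 0.1857, 0.1461, 0.1633], E[r] = 1.9374, γ^t·E[r] = 0.926641, running G = 11.317876

G = 11.3179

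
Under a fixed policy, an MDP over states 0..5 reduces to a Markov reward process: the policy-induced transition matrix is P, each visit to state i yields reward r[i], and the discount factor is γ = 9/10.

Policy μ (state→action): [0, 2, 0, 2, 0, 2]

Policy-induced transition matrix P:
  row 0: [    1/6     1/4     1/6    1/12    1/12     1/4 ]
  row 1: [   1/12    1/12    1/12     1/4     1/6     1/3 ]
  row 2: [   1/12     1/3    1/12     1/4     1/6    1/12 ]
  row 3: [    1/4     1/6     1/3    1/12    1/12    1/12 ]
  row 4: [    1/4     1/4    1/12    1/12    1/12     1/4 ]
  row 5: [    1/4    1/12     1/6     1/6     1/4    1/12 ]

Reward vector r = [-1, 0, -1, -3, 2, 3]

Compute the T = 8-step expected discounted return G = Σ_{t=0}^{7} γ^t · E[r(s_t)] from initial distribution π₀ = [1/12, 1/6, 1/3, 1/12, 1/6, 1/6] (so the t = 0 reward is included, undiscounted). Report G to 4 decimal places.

t=0: π = [0.0833, 0.1667, 0.3333, 0.0833, 0.1667, 0.1667], E[r] = 0.1667, γ^t·E[r] = 0.166667, running G = 0.166667
t=1: π = [0.1597, 0.2153, 0.1250, 0.1806, 0.1528, 0.1667], E[r] = -0.0208, γ^t·E[r] = -0.018750, running G = 0.147917
t=2: π = [0.1800, 0.1817, 0.1557, 0.1539, 0.1395, 0.1892], E[r] = 0.0492, γ^t·E[r] = 0.039844, running G = 0.187760
t=3: π = [0.1788, 0.1883, 0.1526, 0.1553, 0.1430, 0.1820], E[r] = 0.0346, γ^t·E[r] = 0.025242, running G = 0.213003
t=4: π = [0.1783, 0.1881, 0.1522, 0.1553, 0.1421, 0.1840], E[r] = 0.0398, γ^t·E[r] = 0.026114, running G = 0.239117
t=5: π = [0.1784, 0.1877, 0.1524, 0.1554, 0.1424, 0.1837], E[r] = 0.0390, γ^t·E[r] = 0.023034, running G = 0.262151
t=6: π = [0.1785, 0.1878, 0.1524, 0.1553, 0.1423, 0.1837], E[r] = 0.0390, γ^t·E[r] = 0.020726, running G = 0.282876
t=7: π = [0.1784, 0.1878, 0.1523, 0.1553, 0.1423, 0.1838], E[r] = 0.0391, γ^t·E[r] = 0.018679, running G = 0.301556

G = 0.3016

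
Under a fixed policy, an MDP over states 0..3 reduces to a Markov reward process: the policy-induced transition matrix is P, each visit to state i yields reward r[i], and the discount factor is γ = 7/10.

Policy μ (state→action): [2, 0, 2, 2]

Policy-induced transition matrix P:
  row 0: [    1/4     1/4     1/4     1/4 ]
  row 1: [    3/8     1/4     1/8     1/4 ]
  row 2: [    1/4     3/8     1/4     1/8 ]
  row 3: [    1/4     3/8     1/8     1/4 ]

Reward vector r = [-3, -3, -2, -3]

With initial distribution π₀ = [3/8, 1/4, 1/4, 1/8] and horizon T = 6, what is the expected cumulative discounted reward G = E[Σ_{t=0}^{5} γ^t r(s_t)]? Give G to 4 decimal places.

t=0: π = [0.3750, 0.2500, 0.2500, 0.1250], E[r] = -2.7500, γ^t·E[r] = -2.750000, running G = -2.750000
t=1: π = [0.2813, 0.2969, 0.2031, 0.2188], E[r] = -2.7969, γ^t·E[r] = -1.957813, running G = -4.707813
t=2: π = [0.2871, 0.3027, 0.1855, 0.2246], E[r] = -2.8145, γ^t·E[r] = -1.379082, running G = -6.086895
t=3: π = [0.2878, 0.3013, 0.1841, 0.2268], E[r] = -2.8159, γ^t·E[r] = -0.965860, running G = -7.052754
t=4: π = [0.2877, 0.3014, 0.1840, 0.2270], E[r] = -2.8160, γ^t·E[r] = -0.676124, running G = -7.728878
t=5: π = [0.2877, 0.3014, 0.1840, 0.2270], E[r] = -2.8160, γ^t·E[r] = -0.473292, running G = -8.202171

G = -8.2022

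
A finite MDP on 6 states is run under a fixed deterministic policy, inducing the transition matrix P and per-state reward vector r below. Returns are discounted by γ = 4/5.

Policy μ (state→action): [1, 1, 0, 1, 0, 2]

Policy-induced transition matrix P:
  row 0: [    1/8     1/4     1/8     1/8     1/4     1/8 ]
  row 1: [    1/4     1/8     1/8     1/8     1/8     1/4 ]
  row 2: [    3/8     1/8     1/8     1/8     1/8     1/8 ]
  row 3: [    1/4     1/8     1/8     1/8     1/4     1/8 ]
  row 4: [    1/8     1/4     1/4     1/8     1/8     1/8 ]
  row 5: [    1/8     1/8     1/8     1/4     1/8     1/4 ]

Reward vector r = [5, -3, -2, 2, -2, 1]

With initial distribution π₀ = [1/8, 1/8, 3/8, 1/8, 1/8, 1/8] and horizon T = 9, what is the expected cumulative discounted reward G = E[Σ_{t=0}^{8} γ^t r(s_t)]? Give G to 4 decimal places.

G = 0.9102

t=0: π = [0.1250, 0.1250, 0.3750, 0.1250, 0.1250, 0.1250], E[r] = -0.3750, γ^t·E[r] = -0.375000, running G = -0.375000
t=1: π = [0.2500, 0.1563, 0.1406, 0.1406, 0.1563, 0.1563], E[r] = 0.6250, γ^t·E[r] = 0.500000, running G = 0.125000
t=2: π = [0.1973, 0.1758, 0.1445, 0.1445, 0.1738, 0.1641], E[r] = 0.2754, γ^t·E[r] = 0.176250, running G = 0.301250
t=3: π = [0.2012, 0.1714, 0.1467, 0.1455, 0.1677, 0.1675], E[r] = 0.3213, γ^t·E[r] = 0.164500, running G = 0.465750
t=4: π = [0.2013, 0.1711, 0.1460, 0.1459, 0.1683, 0.1674], E[r] = 0.3238, γ^t·E[r] = 0.132613, running G = 0.598363
t=5: π = [0.2011, 0.1712, 0.1460, 0.1459, 0.1684, 0.1673], E[r] = 0.3223, γ^t·E[r] = 0.105598, running G = 0.703960
t=6: π = [0.2012, 0.1712, 0.1461, 0.1459, 0.1684, 0.1673], E[r] = 0.3225, γ^t·E[r] = 0.084532, running G = 0.788492
t=7: π = [0.2012, 0.1712, 0.1460, 0.1459, 0.1684, 0.1673], E[r] = 0.3225, γ^t·E[r] = 0.067625, running G = 0.856116
t=8: π = [0.2012, 0.1712, 0.1460, 0.1459, 0.1684, 0.1673], E[r] = 0.3225, γ^t·E[r] = 0.054099, running G = 0.910215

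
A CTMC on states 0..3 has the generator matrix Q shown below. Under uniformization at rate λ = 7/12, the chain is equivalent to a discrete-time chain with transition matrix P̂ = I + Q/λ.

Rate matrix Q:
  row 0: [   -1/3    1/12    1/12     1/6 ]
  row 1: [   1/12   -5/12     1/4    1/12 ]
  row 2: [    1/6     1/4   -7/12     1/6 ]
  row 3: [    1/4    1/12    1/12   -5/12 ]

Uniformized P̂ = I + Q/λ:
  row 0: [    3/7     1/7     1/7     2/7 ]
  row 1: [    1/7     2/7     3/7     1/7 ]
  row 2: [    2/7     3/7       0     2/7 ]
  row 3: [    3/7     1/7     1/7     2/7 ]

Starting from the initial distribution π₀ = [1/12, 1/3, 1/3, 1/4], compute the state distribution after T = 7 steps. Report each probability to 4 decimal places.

π = [0.3376, 0.2273, 0.1818, 0.2532]

t=0: π = [0.0833, 0.3333, 0.3333, 0.2500]
t=1: π = [0.2857, 0.2857, 0.1905, 0.2381]
t=2: π = [0.3197, 0.2381, 0.1973, 0.2449]
t=3: π = [0.3324, 0.2332, 0.1827, 0.2517]
t=4: π = [0.3358, 0.2284, 0.1834, 0.2524]
t=5: π = [0.3371, 0.2279, 0.1819, 0.2531]
t=6: π = [0.3375, 0.2274, 0.1820, 0.2532]
t=7: π = [0.3376, 0.2273, 0.1818, 0.2532]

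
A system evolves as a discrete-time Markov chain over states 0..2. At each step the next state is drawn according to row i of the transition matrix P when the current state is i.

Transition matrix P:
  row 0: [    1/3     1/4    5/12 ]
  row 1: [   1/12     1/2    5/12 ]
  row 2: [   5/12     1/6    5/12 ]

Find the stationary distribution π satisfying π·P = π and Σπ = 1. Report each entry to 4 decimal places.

Balance equations π_j = Σ_i π_i·P[i][j]:
  π_0 = 1/3·π_0 + 1/12·π_1 + 5/12·π_2
  π_1 = 1/4·π_0 + 1/2·π_1 + 1/6·π_2
  normalize: π_0 + π_1 + π_2 = 1
Solving the linear system gives exactly π = [8/27, 31/108, 5/12].

π = [0.2963, 0.2870, 0.4167]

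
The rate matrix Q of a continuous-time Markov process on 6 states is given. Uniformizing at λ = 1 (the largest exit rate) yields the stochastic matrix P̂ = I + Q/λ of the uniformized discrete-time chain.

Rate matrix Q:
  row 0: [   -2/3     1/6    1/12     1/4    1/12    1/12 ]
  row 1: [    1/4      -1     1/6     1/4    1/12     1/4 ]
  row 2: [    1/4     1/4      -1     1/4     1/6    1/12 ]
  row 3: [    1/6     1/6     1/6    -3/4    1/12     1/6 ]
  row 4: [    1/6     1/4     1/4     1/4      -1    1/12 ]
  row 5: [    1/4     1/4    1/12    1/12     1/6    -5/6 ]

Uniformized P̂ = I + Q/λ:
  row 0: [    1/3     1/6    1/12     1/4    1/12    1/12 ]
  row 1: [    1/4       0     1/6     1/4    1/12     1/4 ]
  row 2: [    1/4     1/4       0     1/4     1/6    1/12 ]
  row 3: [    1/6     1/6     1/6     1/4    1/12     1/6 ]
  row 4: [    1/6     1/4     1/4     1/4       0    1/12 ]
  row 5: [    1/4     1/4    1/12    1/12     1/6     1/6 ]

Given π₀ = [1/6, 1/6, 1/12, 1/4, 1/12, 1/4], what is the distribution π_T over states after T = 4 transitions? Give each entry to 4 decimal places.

π = [0.2433, 0.1687, 0.1223, 0.2263, 0.0973, 0.1421]

t=0: π = [0.1667, 0.1667, 0.0833, 0.2500, 0.0833, 0.2500]
t=1: π = [0.2361, 0.1736, 0.1250, 0.2083, 0.1042, 0.1528]
t=2: π = [0.2436, 0.1696, 0.1221, 0.2245, 0.0978, 0.1424]
t=3: π = [0.2434, 0.1686, 0.1223, 0.2263, 0.0972, 0.1422]
t=4: π = [0.2433, 0.1687, 0.1223, 0.2263, 0.0973, 0.1421]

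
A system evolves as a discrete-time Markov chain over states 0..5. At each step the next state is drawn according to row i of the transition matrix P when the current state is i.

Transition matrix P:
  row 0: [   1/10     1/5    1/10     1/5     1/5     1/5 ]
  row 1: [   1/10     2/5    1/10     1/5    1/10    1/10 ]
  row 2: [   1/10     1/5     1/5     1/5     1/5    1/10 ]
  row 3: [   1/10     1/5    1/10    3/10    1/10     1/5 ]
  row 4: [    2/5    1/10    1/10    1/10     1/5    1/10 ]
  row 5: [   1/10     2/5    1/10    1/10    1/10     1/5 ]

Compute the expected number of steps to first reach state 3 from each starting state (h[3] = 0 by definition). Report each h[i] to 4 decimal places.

First-step conditioning: h[3] = 0; for i ≠ 3, h[i] = 1 + Σ_k P[i][k]·h[k].
  h[0] = 1 + 1/10·h[0] + 1/5·h[1] + 1/10·h[2] + 1/5·h[4] + 1/5·h[5]
  h[1] = 1 + 1/10·h[0] + 2/5·h[1] + 1/10·h[2] + 1/10·h[4] + 1/10·h[5]
  h[2] = 1 + 1/10·h[0] + 1/5·h[1] + 1/5·h[2] + 1/5·h[4] + 1/10·h[5]
  h[4] = 1 + 2/5·h[0] + 1/10·h[1] + 1/10·h[2] + 1/5·h[4] + 1/10·h[5]
  h[5] = 1 + 1/10·h[0] + 2/5·h[1] + 1/10·h[2] + 1/10·h[4] + 1/5·h[5]
Solving the 5×5 linear system over states ≠ 3 gives exactly h = [24030/4073, 23490/4073, 23800/4073, 0, 26280/4073, 26100/4073] (h[3] = 0 is the target).

h = [5.8998, 5.7672, 5.8434, 0.0000, 6.4522, 6.4081]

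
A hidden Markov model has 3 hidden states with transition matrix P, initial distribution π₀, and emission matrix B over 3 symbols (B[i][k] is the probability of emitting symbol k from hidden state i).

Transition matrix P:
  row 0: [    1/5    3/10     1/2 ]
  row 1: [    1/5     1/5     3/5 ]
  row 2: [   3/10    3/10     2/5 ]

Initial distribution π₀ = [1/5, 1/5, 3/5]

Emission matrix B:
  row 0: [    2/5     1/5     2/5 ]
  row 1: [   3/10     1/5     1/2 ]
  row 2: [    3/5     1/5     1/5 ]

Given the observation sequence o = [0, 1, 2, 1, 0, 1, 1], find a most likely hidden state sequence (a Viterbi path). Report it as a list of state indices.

path = [2, 2, 1, 2, 2, 1, 2]

t=0: δ = [8.000e-02, 6.000e-02, 3.600e-01]  (obs o_0=0)
t=1: δ = [2.160e-02, 2.160e-02, 2.880e-02]  ψ = [2, 2, 2]  (obs o_1=1)
t=2: δ = [3.456e-03, 4.320e-03, 2.592e-03]  ψ = [2, 2, 1]  (obs o_2=2)
t=3: δ = [1.728e-04, 2.074e-04, 5.184e-04]  ψ = [1, 0, 1]  (obs o_3=1)
t=4: δ = [6.221e-05, 4.666e-05, 1.244e-04]  ψ = [2, 2, 2]  (obs o_4=0)
t=5: δ = [7.465e-06, 7.465e-06, 9.953e-06]  ψ = [2, 2, 2]  (obs o_5=1)
t=6: δ = [5.972e-07, 5.972e-07, 8.958e-07]  ψ = [2, 2, 1]  (obs o_6=1)
backtrack: best end state = 2; path = [2, 2, 1, 2, 2, 1, 2]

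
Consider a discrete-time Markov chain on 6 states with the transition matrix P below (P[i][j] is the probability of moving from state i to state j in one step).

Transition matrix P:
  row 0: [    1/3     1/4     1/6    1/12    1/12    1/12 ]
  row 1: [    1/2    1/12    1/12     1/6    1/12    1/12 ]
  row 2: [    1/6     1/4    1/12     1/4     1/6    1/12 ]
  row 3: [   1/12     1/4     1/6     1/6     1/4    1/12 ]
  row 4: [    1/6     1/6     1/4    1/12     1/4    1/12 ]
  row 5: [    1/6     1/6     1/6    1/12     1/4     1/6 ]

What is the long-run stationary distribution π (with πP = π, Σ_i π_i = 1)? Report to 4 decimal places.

π = [0.2649, 0.1963, 0.1511, 0.1362, 0.1605, 0.0909]

Balance equations π_j = Σ_i π_i·P[i][j]:
  π_0 = 1/3·π_0 + 1/2·π_1 + 1/6·π_2 + 1/12·π_3 + 1/6·π_4 + 1/6·π_5
  π_1 = 1/4·π_0 + 1/12·π_1 + 1/4·π_2 + 1/4·π_3 + 1/6·π_4 + 1/6·π_5
  π_2 = 1/6·π_0 + 1/12·π_1 + 1/12·π_2 + 1/6·π_3 + 1/4·π_4 + 1/6·π_5
  π_3 = 1/12·π_0 + 1/6·π_1 + 1/4·π_2 + 1/6·π_3 + 1/12·π_4 + 1/12·π_5
  π_4 = 1/12·π_0 + 1/12·π_1 + 1/6·π_2 + 1/4·π_3 + 1/4·π_4 + 1/4·π_5
  normalize: π_0 + π_1 + π_2 + π_3 + π_4 + π_5 = 1
Solving the linear system gives exactly π = [57758/218031, 42805/218031, 10981/72677, 29702/218031, 3182/19821, 1/11].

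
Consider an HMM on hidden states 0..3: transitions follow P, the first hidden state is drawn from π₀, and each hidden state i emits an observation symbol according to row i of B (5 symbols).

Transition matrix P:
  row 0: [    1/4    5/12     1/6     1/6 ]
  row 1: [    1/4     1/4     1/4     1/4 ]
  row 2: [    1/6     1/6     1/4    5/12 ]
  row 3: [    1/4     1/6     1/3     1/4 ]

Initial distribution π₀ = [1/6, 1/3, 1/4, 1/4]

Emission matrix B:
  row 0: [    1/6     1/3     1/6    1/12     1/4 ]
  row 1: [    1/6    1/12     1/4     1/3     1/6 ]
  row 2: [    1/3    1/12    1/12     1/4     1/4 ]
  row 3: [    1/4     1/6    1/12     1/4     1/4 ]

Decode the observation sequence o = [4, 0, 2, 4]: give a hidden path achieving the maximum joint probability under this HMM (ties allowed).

path = [3, 2, 3, 2]

t=0: δ = [4.167e-02, 5.556e-02, 6.250e-02, 6.250e-02]  (obs o_0=4)
t=1: δ = [2.604e-03, 2.894e-03, 6.944e-03, 6.510e-03]  ψ = [3, 0, 3, 2]  (obs o_1=0)
t=2: δ = [2.713e-04, 2.894e-04, 1.808e-04, 2.411e-04]  ψ = [3, 2, 3, 2]  (obs o_2=2)
t=3: δ = [1.808e-05, 1.884e-05, 2.009e-05, 1.884e-05]  ψ = [1, 0, 3, 2]  (obs o_3=4)
backtrack: best end state = 2; path = [3, 2, 3, 2]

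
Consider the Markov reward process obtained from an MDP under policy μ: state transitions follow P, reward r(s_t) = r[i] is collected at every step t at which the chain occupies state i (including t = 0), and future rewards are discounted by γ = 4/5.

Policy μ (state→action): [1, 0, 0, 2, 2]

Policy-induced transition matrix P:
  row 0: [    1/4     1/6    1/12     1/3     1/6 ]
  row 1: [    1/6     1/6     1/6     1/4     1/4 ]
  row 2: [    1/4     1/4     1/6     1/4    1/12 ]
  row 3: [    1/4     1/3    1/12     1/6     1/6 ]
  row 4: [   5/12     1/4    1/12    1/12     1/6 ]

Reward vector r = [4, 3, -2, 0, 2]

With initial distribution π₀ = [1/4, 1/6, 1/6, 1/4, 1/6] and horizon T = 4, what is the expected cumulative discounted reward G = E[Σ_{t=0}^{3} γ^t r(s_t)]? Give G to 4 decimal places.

G = 5.1300

t=0: π = [0.2500, 0.1667, 0.1667, 0.2500, 0.1667], E[r] = 1.5000, γ^t·E[r] = 1.500000, running G = 1.500000
t=1: π = [0.2639, 0.2361, 0.1111, 0.2222, 0.1667], E[r] = 1.8750, γ^t·E[r] = 1.500000, running G = 3.000000
t=2: π = [0.2581, 0.2269, 0.1123, 0.2257, 0.1771], E[r] = 1.8426, γ^t·E[r] = 1.179259, running G = 4.179259
t=3: π = [0.2606, 0.2284, 0.1116, 0.2232, 0.1762], E[r] = 1.8569, γ^t·E[r] = 0.950716, running G = 5.129975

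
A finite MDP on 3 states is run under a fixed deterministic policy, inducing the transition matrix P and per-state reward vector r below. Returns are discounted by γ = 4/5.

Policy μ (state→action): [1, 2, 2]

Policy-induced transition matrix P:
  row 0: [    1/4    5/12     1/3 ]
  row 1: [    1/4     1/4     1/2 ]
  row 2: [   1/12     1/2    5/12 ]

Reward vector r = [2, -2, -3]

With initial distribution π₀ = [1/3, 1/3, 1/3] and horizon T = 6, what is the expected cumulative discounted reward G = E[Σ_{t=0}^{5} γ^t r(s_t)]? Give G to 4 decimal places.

G = -5.5585

t=0: π = [0.3333, 0.3333, 0.3333], E[r] = -1.0000, γ^t·E[r] = -1.000000, running G = -1.000000
t=1: π = [0.1944, 0.3889, 0.4167], E[r] = -1.6389, γ^t·E[r] = -1.311111, running G = -2.311111
t=2: π = [0.1806, 0.3866, 0.4329], E[r] = -1.7106, γ^t·E[r] = -1.094815, running G = -3.405926
t=3: π = [0.1779, 0.3883, 0.4338], E[r] = -1.7224, γ^t·E[r] = -0.881877, running G = -4.287802
t=4: π = [0.1777, 0.3881, 0.4342], E[r] = -1.7234, γ^t·E[r] = -0.705916, running G = -4.993719
t=5: π = [0.1776, 0.3882, 0.4342], E[r] = -1.7237, γ^t·E[r] = -0.564812, running G = -5.558531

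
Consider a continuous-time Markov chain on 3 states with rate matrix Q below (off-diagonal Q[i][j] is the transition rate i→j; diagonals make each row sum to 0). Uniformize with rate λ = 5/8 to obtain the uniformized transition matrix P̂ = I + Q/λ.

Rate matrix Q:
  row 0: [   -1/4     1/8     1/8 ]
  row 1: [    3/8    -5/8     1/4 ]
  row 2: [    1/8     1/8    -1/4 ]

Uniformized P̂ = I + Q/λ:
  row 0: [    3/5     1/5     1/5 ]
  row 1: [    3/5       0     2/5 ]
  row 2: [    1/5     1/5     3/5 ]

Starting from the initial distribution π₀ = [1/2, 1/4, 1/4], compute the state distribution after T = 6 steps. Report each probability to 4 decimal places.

t=0: π = [0.5000, 0.2500, 0.2500]
t=1: π = [0.5000, 0.1500, 0.3500]
t=2: π = [0.4600, 0.1700, 0.3700]
t=3: π = [0.4520, 0.1660, 0.3820]
t=4: π = [0.4472, 0.1668, 0.3860]
t=5: π = [0.4456, 0.1666, 0.3878]
t=6: π = [0.4449, 0.1667, 0.3884]

π = [0.4449, 0.1667, 0.3884]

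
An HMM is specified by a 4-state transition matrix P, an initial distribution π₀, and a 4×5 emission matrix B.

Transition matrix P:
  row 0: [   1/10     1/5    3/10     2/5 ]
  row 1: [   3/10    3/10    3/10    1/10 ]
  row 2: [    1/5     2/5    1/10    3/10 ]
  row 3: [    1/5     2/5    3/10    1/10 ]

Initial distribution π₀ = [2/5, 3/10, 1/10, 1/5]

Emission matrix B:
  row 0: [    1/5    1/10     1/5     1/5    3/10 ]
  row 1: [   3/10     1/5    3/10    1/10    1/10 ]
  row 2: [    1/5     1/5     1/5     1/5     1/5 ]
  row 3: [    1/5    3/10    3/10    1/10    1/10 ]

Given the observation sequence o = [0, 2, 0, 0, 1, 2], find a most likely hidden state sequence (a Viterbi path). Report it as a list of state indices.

t=0: δ = [8.000e-02, 9.000e-02, 2.000e-02, 4.000e-02]  (obs o_0=0)
t=1: δ = [5.400e-03, 8.100e-03, 5.400e-03, 9.600e-03]  ψ = [1, 1, 1, 0]  (obs o_1=2)
t=2: δ = [4.860e-04, 1.152e-03, 5.760e-04, 4.320e-04]  ψ = [1, 3, 3, 0]  (obs o_2=0)
t=3: δ = [6.912e-05, 1.037e-04, 6.912e-05, 3.888e-05]  ψ = [1, 1, 1, 0]  (obs o_3=0)
t=4: δ = [3.110e-06, 6.221e-06, 6.221e-06, 8.294e-06]  ψ = [1, 1, 1, 0]  (obs o_4=1)
t=5: δ = [3.732e-07, 9.953e-07, 4.977e-07, 5.599e-07]  ψ = [1, 3, 3, 2]  (obs o_5=2)
backtrack: best end state = 1; path = [0, 3, 1, 0, 3, 1]

path = [0, 3, 1, 0, 3, 1]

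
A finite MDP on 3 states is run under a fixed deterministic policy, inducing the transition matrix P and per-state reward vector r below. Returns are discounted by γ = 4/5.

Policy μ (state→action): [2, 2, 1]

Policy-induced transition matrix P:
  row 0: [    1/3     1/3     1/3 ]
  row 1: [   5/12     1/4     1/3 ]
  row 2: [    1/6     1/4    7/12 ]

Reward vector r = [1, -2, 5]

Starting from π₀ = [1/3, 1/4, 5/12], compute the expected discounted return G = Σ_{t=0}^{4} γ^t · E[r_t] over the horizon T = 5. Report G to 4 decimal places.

t=0: π = [0.3333, 0.2500, 0.4167], E[r] = 1.9167, γ^t·E[r] = 1.916667, running G = 1.916667
t=1: π = [0.2847, 0.2778, 0.4375], E[r] = 1.9167, γ^t·E[r] = 1.533333, running G = 3.450000
t=2: π = [0.2836, 0.2737, 0.4427], E[r] = 1.9497, γ^t·E[r] = 1.247778, running G = 4.697778
t=3: π = [0.2824, 0.2736, 0.4440], E[r] = 1.9552, γ^t·E[r] = 1.001037, running G = 5.698815
t=4: π = [0.2821, 0.2735, 0.4443], E[r] = 1.9568, γ^t·E[r] = 0.801486, running G = 6.500301

G = 6.5003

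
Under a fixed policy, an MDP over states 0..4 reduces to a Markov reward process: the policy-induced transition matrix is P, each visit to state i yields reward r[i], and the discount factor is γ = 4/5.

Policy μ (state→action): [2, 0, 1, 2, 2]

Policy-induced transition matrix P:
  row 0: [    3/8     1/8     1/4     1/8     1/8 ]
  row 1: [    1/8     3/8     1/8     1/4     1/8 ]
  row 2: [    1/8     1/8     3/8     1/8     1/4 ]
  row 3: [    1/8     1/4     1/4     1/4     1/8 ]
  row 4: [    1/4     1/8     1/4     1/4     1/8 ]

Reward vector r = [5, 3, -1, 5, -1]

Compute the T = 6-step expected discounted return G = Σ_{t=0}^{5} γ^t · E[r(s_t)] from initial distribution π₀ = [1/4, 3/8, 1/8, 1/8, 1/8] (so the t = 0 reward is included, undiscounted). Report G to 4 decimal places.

G = 8.6977

t=0: π = [0.2500, 0.3750, 0.1250, 0.1250, 0.1250], E[r] = 2.7500, γ^t·E[r] = 2.750000, running G = 2.750000
t=1: π = [0.2031, 0.2344, 0.2188, 0.2031, 0.1406], E[r] = 2.3750, γ^t·E[r] = 1.900000, running G = 4.650000
t=2: π = [0.1934, 0.2090, 0.2480, 0.1973, 0.1523], E[r] = 2.1797, γ^t·E[r] = 1.395000, running G = 6.045000
t=3: π = [0.1924, 0.2019, 0.2549, 0.1948, 0.1560], E[r] = 2.1309, γ^t·E[r] = 1.091000, running G = 7.136000
t=4: π = [0.1926, 0.1998, 0.2566, 0.1941, 0.1569], E[r] = 2.1194, γ^t·E[r] = 0.868125, running G = 8.004125
t=5: π = [0.1928, 0.1992, 0.2571, 0.1938, 0.1571], E[r] = 2.1165, γ^t·E[r] = 0.693535, running G = 8.697660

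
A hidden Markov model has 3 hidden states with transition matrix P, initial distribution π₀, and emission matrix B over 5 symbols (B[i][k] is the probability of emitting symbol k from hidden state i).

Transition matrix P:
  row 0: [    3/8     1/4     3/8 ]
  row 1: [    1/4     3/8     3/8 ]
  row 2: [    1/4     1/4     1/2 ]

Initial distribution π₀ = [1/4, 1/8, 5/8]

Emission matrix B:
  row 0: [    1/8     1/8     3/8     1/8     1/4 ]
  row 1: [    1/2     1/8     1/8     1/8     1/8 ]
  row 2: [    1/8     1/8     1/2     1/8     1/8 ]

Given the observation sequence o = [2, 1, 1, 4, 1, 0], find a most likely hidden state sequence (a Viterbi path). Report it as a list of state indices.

path = [2, 2, 2, 2, 2, 1]

t=0: δ = [9.375e-02, 1.562e-02, 3.125e-01]  (obs o_0=2)
t=1: δ = [9.766e-03, 9.766e-03, 1.953e-02]  ψ = [2, 2, 2]  (obs o_1=1)
t=2: δ = [6.104e-04, 6.104e-04, 1.221e-03]  ψ = [2, 2, 2]  (obs o_2=1)
t=3: δ = [7.629e-05, 3.815e-05, 7.629e-05]  ψ = [2, 2, 2]  (obs o_3=4)
t=4: δ = [3.576e-06, 2.384e-06, 4.768e-06]  ψ = [0, 0, 2]  (obs o_4=1)
t=5: δ = [1.676e-07, 5.960e-07, 2.980e-07]  ψ = [0, 2, 2]  (obs o_5=0)
backtrack: best end state = 1; path = [2, 2, 2, 2, 2, 1]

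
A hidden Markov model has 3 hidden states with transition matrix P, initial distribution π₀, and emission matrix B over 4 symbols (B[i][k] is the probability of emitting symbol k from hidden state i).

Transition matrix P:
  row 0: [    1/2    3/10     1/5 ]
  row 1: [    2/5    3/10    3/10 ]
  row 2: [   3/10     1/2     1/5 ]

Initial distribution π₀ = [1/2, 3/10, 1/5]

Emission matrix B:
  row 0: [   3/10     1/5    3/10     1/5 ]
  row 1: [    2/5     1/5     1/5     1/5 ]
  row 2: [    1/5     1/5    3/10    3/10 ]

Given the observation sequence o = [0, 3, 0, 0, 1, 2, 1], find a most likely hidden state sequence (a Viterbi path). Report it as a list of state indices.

path = [0, 0, 0, 0, 0, 0, 0]

t=0: δ = [1.500e-01, 1.200e-01, 4.000e-02]  (obs o_0=0)
t=1: δ = [1.500e-02, 9.000e-03, 1.080e-02]  ψ = [0, 0, 1]  (obs o_1=3)
t=2: δ = [2.250e-03, 2.160e-03, 6.000e-04]  ψ = [0, 2, 0]  (obs o_2=0)
t=3: δ = [3.375e-04, 2.700e-04, 1.296e-04]  ψ = [0, 0, 1]  (obs o_3=0)
t=4: δ = [3.375e-05, 2.025e-05, 1.620e-05]  ψ = [0, 0, 1]  (obs o_4=1)
t=5: δ = [5.063e-06, 2.025e-06, 2.025e-06]  ψ = [0, 0, 0]  (obs o_5=2)
t=6: δ = [5.063e-07, 3.038e-07, 2.025e-07]  ψ = [0, 0, 0]  (obs o_6=1)
backtrack: best end state = 0; path = [0, 0, 0, 0, 0, 0, 0]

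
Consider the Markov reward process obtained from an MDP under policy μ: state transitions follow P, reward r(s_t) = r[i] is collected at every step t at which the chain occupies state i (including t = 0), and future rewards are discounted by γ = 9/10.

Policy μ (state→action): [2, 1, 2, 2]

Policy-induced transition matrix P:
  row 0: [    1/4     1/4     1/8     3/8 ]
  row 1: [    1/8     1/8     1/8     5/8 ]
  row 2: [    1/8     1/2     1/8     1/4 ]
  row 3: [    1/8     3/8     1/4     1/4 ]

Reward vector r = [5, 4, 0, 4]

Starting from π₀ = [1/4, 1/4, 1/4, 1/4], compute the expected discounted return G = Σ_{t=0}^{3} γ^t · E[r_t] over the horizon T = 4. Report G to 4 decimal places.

G = 11.7432

t=0: π = [0.2500, 0.2500, 0.2500, 0.2500], E[r] = 3.2500, γ^t·E[r] = 3.250000, running G = 3.250000
t=1: π = [0.1563, 0.3125, 0.1563, 0.3750], E[r] = 3.5313, γ^t·E[r] = 3.178125, running G = 6.428125
t=2: π = [0.1445, 0.2969, 0.1719, 0.3867], E[r] = 3.4570, γ^t·E[r] = 2.800195, running G = 9.228320
t=3: π = [0.1431, 0.3042, 0.1733, 0.3794], E[r] = 3.4497, γ^t·E[r] = 2.514836, running G = 11.743157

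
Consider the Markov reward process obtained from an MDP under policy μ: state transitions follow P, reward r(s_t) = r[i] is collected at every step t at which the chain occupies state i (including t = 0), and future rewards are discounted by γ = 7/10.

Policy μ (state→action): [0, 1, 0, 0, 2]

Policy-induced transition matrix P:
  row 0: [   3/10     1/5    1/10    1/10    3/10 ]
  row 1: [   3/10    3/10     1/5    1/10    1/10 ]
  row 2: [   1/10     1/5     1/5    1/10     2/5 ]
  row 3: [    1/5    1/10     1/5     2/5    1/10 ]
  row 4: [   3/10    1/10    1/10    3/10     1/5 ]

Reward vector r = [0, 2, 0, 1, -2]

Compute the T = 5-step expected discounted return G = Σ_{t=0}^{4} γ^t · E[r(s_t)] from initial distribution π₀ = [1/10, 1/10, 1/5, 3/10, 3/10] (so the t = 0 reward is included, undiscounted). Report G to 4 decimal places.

t=0: π = [0.1000, 0.1000, 0.2000, 0.3000, 0.3000], E[r] = -0.1000, γ^t·E[r] = -0.100000, running G = -0.100000
t=1: π = [0.2300, 0.1500, 0.1600, 0.2500, 0.2100], E[r] = 0.1300, γ^t·E[r] = 0.091000, running G = -0.009000
t=2: π = [0.2430, 0.1690, 0.1560, 0.2170, 0.2150], E[r] = 0.1250, γ^t·E[r] = 0.061250, running G = 0.052250
t=3: π = [0.2471, 0.1737, 0.1542, 0.2081, 0.2169], E[r] = 0.1217, γ^t·E[r] = 0.041743, running G = 0.093993
t=4: π = [0.2484, 0.1749, 0.1536, 0.2058, 0.2174], E[r] = 0.1208, γ^t·E[r] = 0.029006, running G = 0.123000

G = 0.1230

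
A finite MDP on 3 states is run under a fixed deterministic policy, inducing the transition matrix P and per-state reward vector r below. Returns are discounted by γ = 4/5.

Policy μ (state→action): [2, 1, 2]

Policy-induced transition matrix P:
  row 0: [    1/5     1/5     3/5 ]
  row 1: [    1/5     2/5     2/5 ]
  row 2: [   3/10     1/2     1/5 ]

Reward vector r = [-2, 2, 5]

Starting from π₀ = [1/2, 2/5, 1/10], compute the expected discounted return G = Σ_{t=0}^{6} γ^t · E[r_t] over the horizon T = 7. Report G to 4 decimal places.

G = 6.9824

t=0: π = [0.5000, 0.4000, 0.1000], E[r] = 0.3000, γ^t·E[r] = 0.300000, running G = 0.300000
t=1: π = [0.2100, 0.3100, 0.4800], E[r] = 2.6000, γ^t·E[r] = 2.080000, running G = 2.380000
t=2: π = [0.2480, 0.4060, 0.3460], E[r] = 2.0460, γ^t·E[r] = 1.309440, running G = 3.689440
t=3: π = [0.2346, 0.3850, 0.3804], E[r] = 2.2028, γ^t·E[r] = 1.127834, running G = 4.817274
t=4: π = [0.2380, 0.3911, 0.3708], E[r] = 2.1604, γ^t·E[r] = 0.884883, running G = 5.702157
t=5: π = [0.2371, 0.3895, 0.3734], E[r] = 2.1720, γ^t·E[r] = 0.711716, running G = 6.413873
t=6: π = [0.2373, 0.3899, 0.3727], E[r] = 2.1688, γ^t·E[r] = 0.568541, running G = 6.982413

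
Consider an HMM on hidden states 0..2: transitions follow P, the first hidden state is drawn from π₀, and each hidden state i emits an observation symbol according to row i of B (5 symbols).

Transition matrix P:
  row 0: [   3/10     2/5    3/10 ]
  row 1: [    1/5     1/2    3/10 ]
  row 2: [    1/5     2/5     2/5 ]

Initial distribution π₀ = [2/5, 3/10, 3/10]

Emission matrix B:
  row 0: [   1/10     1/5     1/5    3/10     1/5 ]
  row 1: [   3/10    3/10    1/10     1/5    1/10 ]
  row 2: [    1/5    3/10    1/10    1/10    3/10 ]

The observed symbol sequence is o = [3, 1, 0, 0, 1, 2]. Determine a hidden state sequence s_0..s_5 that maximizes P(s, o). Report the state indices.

path = [0, 1, 1, 1, 1, 1]

t=0: δ = [1.200e-01, 6.000e-02, 3.000e-02]  (obs o_0=3)
t=1: δ = [7.200e-03, 1.440e-02, 1.080e-02]  ψ = [0, 0, 0]  (obs o_1=1)
t=2: δ = [2.880e-04, 2.160e-03, 8.640e-04]  ψ = [1, 1, 1]  (obs o_2=0)
t=3: δ = [4.320e-05, 3.240e-04, 1.296e-04]  ψ = [1, 1, 1]  (obs o_3=0)
t=4: δ = [1.296e-05, 4.860e-05, 2.916e-05]  ψ = [1, 1, 1]  (obs o_4=1)
t=5: δ = [1.944e-06, 2.430e-06, 1.458e-06]  ψ = [1, 1, 1]  (obs o_5=2)
backtrack: best end state = 1; path = [0, 1, 1, 1, 1, 1]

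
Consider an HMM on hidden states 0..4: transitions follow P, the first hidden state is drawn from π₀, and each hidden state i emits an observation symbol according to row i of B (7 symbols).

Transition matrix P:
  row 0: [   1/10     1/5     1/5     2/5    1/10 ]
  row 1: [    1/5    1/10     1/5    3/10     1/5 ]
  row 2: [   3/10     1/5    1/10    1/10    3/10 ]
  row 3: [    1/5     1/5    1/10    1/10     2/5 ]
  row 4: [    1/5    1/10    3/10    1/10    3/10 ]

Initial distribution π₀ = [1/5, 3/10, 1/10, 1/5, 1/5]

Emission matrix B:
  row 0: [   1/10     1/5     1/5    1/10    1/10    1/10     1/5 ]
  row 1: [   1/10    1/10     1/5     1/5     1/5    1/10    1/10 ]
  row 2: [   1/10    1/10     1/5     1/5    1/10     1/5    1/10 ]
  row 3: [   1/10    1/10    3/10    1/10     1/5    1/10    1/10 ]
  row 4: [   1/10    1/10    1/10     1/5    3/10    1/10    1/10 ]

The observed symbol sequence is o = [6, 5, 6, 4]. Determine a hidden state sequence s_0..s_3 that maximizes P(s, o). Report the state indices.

t=0: δ = [4.000e-02, 3.000e-02, 1.000e-02, 2.000e-02, 2.000e-02]  (obs o_0=6)
t=1: δ = [6.000e-04, 8.000e-04, 1.600e-03, 1.600e-03, 8.000e-04]  ψ = [1, 0, 0, 0, 3]  (obs o_1=5)
t=2: δ = [9.600e-05, 3.200e-05, 2.400e-05, 2.400e-05, 6.400e-05]  ψ = [2, 2, 4, 0, 3]  (obs o_2=6)
t=3: δ = [1.280e-06, 3.840e-06, 1.920e-06, 7.680e-06, 5.760e-06]  ψ = [4, 0, 0, 0, 4]  (obs o_3=4)
backtrack: best end state = 3; path = [0, 2, 0, 3]

path = [0, 2, 0, 3]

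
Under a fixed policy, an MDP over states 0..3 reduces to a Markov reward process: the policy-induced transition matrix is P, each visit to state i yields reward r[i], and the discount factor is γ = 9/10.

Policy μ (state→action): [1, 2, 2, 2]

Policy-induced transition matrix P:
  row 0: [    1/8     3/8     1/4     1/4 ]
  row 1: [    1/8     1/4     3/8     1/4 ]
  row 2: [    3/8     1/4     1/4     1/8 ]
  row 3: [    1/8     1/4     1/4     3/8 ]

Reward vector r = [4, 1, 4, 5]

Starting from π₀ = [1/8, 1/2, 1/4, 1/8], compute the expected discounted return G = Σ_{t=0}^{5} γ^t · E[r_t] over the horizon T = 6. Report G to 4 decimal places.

G = 15.2463

t=0: π = [0.1250, 0.5000, 0.2500, 0.1250], E[r] = 2.6250, γ^t·E[r] = 2.625000, running G = 2.625000
t=1: π = [0.1875, 0.2656, 0.3125, 0.2344], E[r] = 3.4375, γ^t·E[r] = 3.093750, running G = 5.718750
t=2: π = [0.2031, 0.2734, 0.2832, 0.2402], E[r] = 3.4199, γ^t·E[r] = 2.770137, running G = 8.488887
t=3: π = [0.1958, 0.2754, 0.2842, 0.2446], E[r] = 3.4185, γ^t·E[r] = 2.492055, running G = 10.980942
t=4: π = [0.1960, 0.2745, 0.2844, 0.2451], E[r] = 3.4216, γ^t·E[r] = 2.244932, running G = 13.225874
t=5: π = [0.1961, 0.2745, 0.2843, 0.2451], E[r] = 3.4216, γ^t·E[r] = 2.020398, running G = 15.246272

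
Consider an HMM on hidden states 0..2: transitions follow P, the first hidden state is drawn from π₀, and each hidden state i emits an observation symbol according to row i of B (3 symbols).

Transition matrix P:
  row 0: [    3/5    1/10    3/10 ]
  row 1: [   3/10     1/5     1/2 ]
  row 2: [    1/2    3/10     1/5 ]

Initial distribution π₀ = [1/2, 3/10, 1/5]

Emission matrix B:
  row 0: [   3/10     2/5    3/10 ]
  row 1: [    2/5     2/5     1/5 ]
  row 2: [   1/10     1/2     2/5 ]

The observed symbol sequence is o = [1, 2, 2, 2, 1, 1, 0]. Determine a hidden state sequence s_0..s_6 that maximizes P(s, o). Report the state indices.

t=0: δ = [2.000e-01, 1.200e-01, 1.000e-01]  (obs o_0=1)
t=1: δ = [3.600e-02, 6.000e-03, 2.400e-02]  ψ = [0, 2, 0]  (obs o_1=2)
t=2: δ = [6.480e-03, 1.440e-03, 4.320e-03]  ψ = [0, 2, 0]  (obs o_2=2)
t=3: δ = [1.166e-03, 2.592e-04, 7.776e-04]  ψ = [0, 2, 0]  (obs o_3=2)
t=4: δ = [2.799e-04, 9.331e-05, 1.750e-04]  ψ = [0, 2, 0]  (obs o_4=1)
t=5: δ = [6.718e-05, 2.100e-05, 4.199e-05]  ψ = [0, 2, 0]  (obs o_5=1)
t=6: δ = [1.209e-05, 5.039e-06, 2.016e-06]  ψ = [0, 2, 0]  (obs o_6=0)
backtrack: best end state = 0; path = [0, 0, 0, 0, 0, 0, 0]

path = [0, 0, 0, 0, 0, 0, 0]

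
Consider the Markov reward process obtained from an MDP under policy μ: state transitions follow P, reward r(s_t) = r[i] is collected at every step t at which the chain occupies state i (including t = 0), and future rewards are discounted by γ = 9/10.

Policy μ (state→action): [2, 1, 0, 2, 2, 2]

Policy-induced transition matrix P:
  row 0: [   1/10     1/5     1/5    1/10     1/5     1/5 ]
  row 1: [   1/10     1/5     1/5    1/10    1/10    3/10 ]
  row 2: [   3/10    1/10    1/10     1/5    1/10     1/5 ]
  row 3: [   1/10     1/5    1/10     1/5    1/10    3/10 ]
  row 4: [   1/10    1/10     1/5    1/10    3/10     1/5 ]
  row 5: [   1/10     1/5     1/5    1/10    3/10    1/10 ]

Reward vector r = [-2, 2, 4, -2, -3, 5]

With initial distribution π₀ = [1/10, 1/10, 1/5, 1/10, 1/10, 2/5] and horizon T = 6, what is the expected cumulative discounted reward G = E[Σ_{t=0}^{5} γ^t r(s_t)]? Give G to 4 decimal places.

t=0: π = [0.1000, 0.1000, 0.2000, 0.1000, 0.1000, 0.4000], E[r] = 2.3000, γ^t·E[r] = 2.300000, running G = 2.300000
t=1: π = [0.1400, 0.1700, 0.1700, 0.1300, 0.2100, 0.1800], E[r] = 0.7500, γ^t·E[r] = 0.675000, running G = 2.975000
t=2: π = [0.1340, 0.1620, 0.1700, 0.1300, 0.1920, 0.2120], E[r] = 0.9600, γ^t·E[r] = 0.777600, running G = 3.752600
t=3: π = [0.1340, 0.1638, 0.1700, 0.1300, 0.1942, 0.2080], E[r] = 0.9370, γ^t·E[r] = 0.683073, running G = 4.435673
t=4: π = [0.1340, 0.1636, 0.1700, 0.1300, 0.1938, 0.2086], E[r] = 0.9405, γ^t·E[r] = 0.617088, running G = 5.052761
t=5: π = [0.1340, 0.1636, 0.1700, 0.1300, 0.1939, 0.2085], E[r] = 0.9401, γ^t·E[r] = 0.555108, running G = 5.607869

G = 5.6079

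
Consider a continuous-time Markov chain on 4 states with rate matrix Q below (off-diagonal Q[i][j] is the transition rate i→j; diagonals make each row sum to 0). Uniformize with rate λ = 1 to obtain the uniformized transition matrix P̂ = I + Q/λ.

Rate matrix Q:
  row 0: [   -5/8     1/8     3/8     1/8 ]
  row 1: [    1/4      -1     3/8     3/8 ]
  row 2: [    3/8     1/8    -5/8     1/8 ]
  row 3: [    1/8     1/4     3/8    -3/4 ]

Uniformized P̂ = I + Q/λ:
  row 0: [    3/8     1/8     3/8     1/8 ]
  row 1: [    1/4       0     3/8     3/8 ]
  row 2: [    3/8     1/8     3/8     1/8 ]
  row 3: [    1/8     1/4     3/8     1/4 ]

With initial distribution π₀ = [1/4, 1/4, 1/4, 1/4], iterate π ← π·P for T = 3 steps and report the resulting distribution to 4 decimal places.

t=0: π = [0.2500, 0.2500, 0.2500, 0.2500]
t=1: π = [0.2813, 0.1250, 0.3750, 0.2188]
t=2: π = [0.3047, 0.1367, 0.3750, 0.1836]
t=3: π = [0.3120, 0.1309, 0.3750, 0.1821]

π = [0.3120, 0.1309, 0.3750, 0.1821]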